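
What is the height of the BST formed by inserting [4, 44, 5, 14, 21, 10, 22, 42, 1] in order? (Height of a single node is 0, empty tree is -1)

Insertion order: [4, 44, 5, 14, 21, 10, 22, 42, 1]
Tree (level-order array): [4, 1, 44, None, None, 5, None, None, 14, 10, 21, None, None, None, 22, None, 42]
Compute height bottom-up (empty subtree = -1):
  height(1) = 1 + max(-1, -1) = 0
  height(10) = 1 + max(-1, -1) = 0
  height(42) = 1 + max(-1, -1) = 0
  height(22) = 1 + max(-1, 0) = 1
  height(21) = 1 + max(-1, 1) = 2
  height(14) = 1 + max(0, 2) = 3
  height(5) = 1 + max(-1, 3) = 4
  height(44) = 1 + max(4, -1) = 5
  height(4) = 1 + max(0, 5) = 6
Height = 6


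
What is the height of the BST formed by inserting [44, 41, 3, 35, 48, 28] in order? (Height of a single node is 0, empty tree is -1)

Insertion order: [44, 41, 3, 35, 48, 28]
Tree (level-order array): [44, 41, 48, 3, None, None, None, None, 35, 28]
Compute height bottom-up (empty subtree = -1):
  height(28) = 1 + max(-1, -1) = 0
  height(35) = 1 + max(0, -1) = 1
  height(3) = 1 + max(-1, 1) = 2
  height(41) = 1 + max(2, -1) = 3
  height(48) = 1 + max(-1, -1) = 0
  height(44) = 1 + max(3, 0) = 4
Height = 4


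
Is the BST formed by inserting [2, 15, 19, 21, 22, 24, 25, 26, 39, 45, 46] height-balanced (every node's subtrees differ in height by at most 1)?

Tree (level-order array): [2, None, 15, None, 19, None, 21, None, 22, None, 24, None, 25, None, 26, None, 39, None, 45, None, 46]
Definition: a tree is height-balanced if, at every node, |h(left) - h(right)| <= 1 (empty subtree has height -1).
Bottom-up per-node check:
  node 46: h_left=-1, h_right=-1, diff=0 [OK], height=0
  node 45: h_left=-1, h_right=0, diff=1 [OK], height=1
  node 39: h_left=-1, h_right=1, diff=2 [FAIL (|-1-1|=2 > 1)], height=2
  node 26: h_left=-1, h_right=2, diff=3 [FAIL (|-1-2|=3 > 1)], height=3
  node 25: h_left=-1, h_right=3, diff=4 [FAIL (|-1-3|=4 > 1)], height=4
  node 24: h_left=-1, h_right=4, diff=5 [FAIL (|-1-4|=5 > 1)], height=5
  node 22: h_left=-1, h_right=5, diff=6 [FAIL (|-1-5|=6 > 1)], height=6
  node 21: h_left=-1, h_right=6, diff=7 [FAIL (|-1-6|=7 > 1)], height=7
  node 19: h_left=-1, h_right=7, diff=8 [FAIL (|-1-7|=8 > 1)], height=8
  node 15: h_left=-1, h_right=8, diff=9 [FAIL (|-1-8|=9 > 1)], height=9
  node 2: h_left=-1, h_right=9, diff=10 [FAIL (|-1-9|=10 > 1)], height=10
Node 39 violates the condition: |-1 - 1| = 2 > 1.
Result: Not balanced


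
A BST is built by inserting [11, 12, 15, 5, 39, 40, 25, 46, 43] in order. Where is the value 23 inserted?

Starting tree (level order): [11, 5, 12, None, None, None, 15, None, 39, 25, 40, None, None, None, 46, 43]
Insertion path: 11 -> 12 -> 15 -> 39 -> 25
Result: insert 23 as left child of 25
Final tree (level order): [11, 5, 12, None, None, None, 15, None, 39, 25, 40, 23, None, None, 46, None, None, 43]


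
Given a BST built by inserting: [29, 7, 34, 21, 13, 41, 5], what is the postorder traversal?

Tree insertion order: [29, 7, 34, 21, 13, 41, 5]
Tree (level-order array): [29, 7, 34, 5, 21, None, 41, None, None, 13]
Postorder traversal: [5, 13, 21, 7, 41, 34, 29]


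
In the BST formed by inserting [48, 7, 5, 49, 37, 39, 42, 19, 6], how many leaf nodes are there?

Tree built from: [48, 7, 5, 49, 37, 39, 42, 19, 6]
Tree (level-order array): [48, 7, 49, 5, 37, None, None, None, 6, 19, 39, None, None, None, None, None, 42]
Rule: A leaf has 0 children.
Per-node child counts:
  node 48: 2 child(ren)
  node 7: 2 child(ren)
  node 5: 1 child(ren)
  node 6: 0 child(ren)
  node 37: 2 child(ren)
  node 19: 0 child(ren)
  node 39: 1 child(ren)
  node 42: 0 child(ren)
  node 49: 0 child(ren)
Matching nodes: [6, 19, 42, 49]
Count of leaf nodes: 4


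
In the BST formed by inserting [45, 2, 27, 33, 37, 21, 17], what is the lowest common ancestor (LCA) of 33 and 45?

Tree insertion order: [45, 2, 27, 33, 37, 21, 17]
Tree (level-order array): [45, 2, None, None, 27, 21, 33, 17, None, None, 37]
In a BST, the LCA of p=33, q=45 is the first node v on the
root-to-leaf path with p <= v <= q (go left if both < v, right if both > v).
Walk from root:
  at 45: 33 <= 45 <= 45, this is the LCA
LCA = 45


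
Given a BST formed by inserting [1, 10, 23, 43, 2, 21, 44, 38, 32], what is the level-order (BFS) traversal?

Tree insertion order: [1, 10, 23, 43, 2, 21, 44, 38, 32]
Tree (level-order array): [1, None, 10, 2, 23, None, None, 21, 43, None, None, 38, 44, 32]
BFS from the root, enqueuing left then right child of each popped node:
  queue [1] -> pop 1, enqueue [10], visited so far: [1]
  queue [10] -> pop 10, enqueue [2, 23], visited so far: [1, 10]
  queue [2, 23] -> pop 2, enqueue [none], visited so far: [1, 10, 2]
  queue [23] -> pop 23, enqueue [21, 43], visited so far: [1, 10, 2, 23]
  queue [21, 43] -> pop 21, enqueue [none], visited so far: [1, 10, 2, 23, 21]
  queue [43] -> pop 43, enqueue [38, 44], visited so far: [1, 10, 2, 23, 21, 43]
  queue [38, 44] -> pop 38, enqueue [32], visited so far: [1, 10, 2, 23, 21, 43, 38]
  queue [44, 32] -> pop 44, enqueue [none], visited so far: [1, 10, 2, 23, 21, 43, 38, 44]
  queue [32] -> pop 32, enqueue [none], visited so far: [1, 10, 2, 23, 21, 43, 38, 44, 32]
Result: [1, 10, 2, 23, 21, 43, 38, 44, 32]


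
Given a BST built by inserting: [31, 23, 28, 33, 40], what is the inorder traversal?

Tree insertion order: [31, 23, 28, 33, 40]
Tree (level-order array): [31, 23, 33, None, 28, None, 40]
Inorder traversal: [23, 28, 31, 33, 40]


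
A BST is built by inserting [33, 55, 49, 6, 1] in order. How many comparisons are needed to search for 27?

Search path for 27: 33 -> 6
Found: False
Comparisons: 2


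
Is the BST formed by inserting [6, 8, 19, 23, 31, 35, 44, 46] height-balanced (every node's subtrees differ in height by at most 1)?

Tree (level-order array): [6, None, 8, None, 19, None, 23, None, 31, None, 35, None, 44, None, 46]
Definition: a tree is height-balanced if, at every node, |h(left) - h(right)| <= 1 (empty subtree has height -1).
Bottom-up per-node check:
  node 46: h_left=-1, h_right=-1, diff=0 [OK], height=0
  node 44: h_left=-1, h_right=0, diff=1 [OK], height=1
  node 35: h_left=-1, h_right=1, diff=2 [FAIL (|-1-1|=2 > 1)], height=2
  node 31: h_left=-1, h_right=2, diff=3 [FAIL (|-1-2|=3 > 1)], height=3
  node 23: h_left=-1, h_right=3, diff=4 [FAIL (|-1-3|=4 > 1)], height=4
  node 19: h_left=-1, h_right=4, diff=5 [FAIL (|-1-4|=5 > 1)], height=5
  node 8: h_left=-1, h_right=5, diff=6 [FAIL (|-1-5|=6 > 1)], height=6
  node 6: h_left=-1, h_right=6, diff=7 [FAIL (|-1-6|=7 > 1)], height=7
Node 35 violates the condition: |-1 - 1| = 2 > 1.
Result: Not balanced


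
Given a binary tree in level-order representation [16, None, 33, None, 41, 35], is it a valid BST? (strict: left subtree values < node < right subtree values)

Level-order array: [16, None, 33, None, 41, 35]
Validate using subtree bounds (lo, hi): at each node, require lo < value < hi,
then recurse left with hi=value and right with lo=value.
Preorder trace (stopping at first violation):
  at node 16 with bounds (-inf, +inf): OK
  at node 33 with bounds (16, +inf): OK
  at node 41 with bounds (33, +inf): OK
  at node 35 with bounds (33, 41): OK
No violation found at any node.
Result: Valid BST


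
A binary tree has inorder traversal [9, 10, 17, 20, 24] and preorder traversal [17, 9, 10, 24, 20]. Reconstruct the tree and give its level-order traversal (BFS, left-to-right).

Inorder:  [9, 10, 17, 20, 24]
Preorder: [17, 9, 10, 24, 20]
Algorithm: preorder visits root first, so consume preorder in order;
for each root, split the current inorder slice at that value into
left-subtree inorder and right-subtree inorder, then recurse.
Recursive splits:
  root=17; inorder splits into left=[9, 10], right=[20, 24]
  root=9; inorder splits into left=[], right=[10]
  root=10; inorder splits into left=[], right=[]
  root=24; inorder splits into left=[20], right=[]
  root=20; inorder splits into left=[], right=[]
Reconstructed level-order: [17, 9, 24, 10, 20]


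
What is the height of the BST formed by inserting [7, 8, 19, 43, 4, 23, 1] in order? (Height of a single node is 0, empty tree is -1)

Insertion order: [7, 8, 19, 43, 4, 23, 1]
Tree (level-order array): [7, 4, 8, 1, None, None, 19, None, None, None, 43, 23]
Compute height bottom-up (empty subtree = -1):
  height(1) = 1 + max(-1, -1) = 0
  height(4) = 1 + max(0, -1) = 1
  height(23) = 1 + max(-1, -1) = 0
  height(43) = 1 + max(0, -1) = 1
  height(19) = 1 + max(-1, 1) = 2
  height(8) = 1 + max(-1, 2) = 3
  height(7) = 1 + max(1, 3) = 4
Height = 4


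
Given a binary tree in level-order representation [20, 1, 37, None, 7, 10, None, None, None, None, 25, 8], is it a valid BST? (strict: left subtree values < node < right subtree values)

Level-order array: [20, 1, 37, None, 7, 10, None, None, None, None, 25, 8]
Validate using subtree bounds (lo, hi): at each node, require lo < value < hi,
then recurse left with hi=value and right with lo=value.
Preorder trace (stopping at first violation):
  at node 20 with bounds (-inf, +inf): OK
  at node 1 with bounds (-inf, 20): OK
  at node 7 with bounds (1, 20): OK
  at node 37 with bounds (20, +inf): OK
  at node 10 with bounds (20, 37): VIOLATION
Node 10 violates its bound: not (20 < 10 < 37).
Result: Not a valid BST


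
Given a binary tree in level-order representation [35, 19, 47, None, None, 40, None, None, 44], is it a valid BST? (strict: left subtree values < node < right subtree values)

Level-order array: [35, 19, 47, None, None, 40, None, None, 44]
Validate using subtree bounds (lo, hi): at each node, require lo < value < hi,
then recurse left with hi=value and right with lo=value.
Preorder trace (stopping at first violation):
  at node 35 with bounds (-inf, +inf): OK
  at node 19 with bounds (-inf, 35): OK
  at node 47 with bounds (35, +inf): OK
  at node 40 with bounds (35, 47): OK
  at node 44 with bounds (40, 47): OK
No violation found at any node.
Result: Valid BST


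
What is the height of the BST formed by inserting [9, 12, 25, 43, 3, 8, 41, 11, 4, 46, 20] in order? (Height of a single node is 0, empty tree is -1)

Insertion order: [9, 12, 25, 43, 3, 8, 41, 11, 4, 46, 20]
Tree (level-order array): [9, 3, 12, None, 8, 11, 25, 4, None, None, None, 20, 43, None, None, None, None, 41, 46]
Compute height bottom-up (empty subtree = -1):
  height(4) = 1 + max(-1, -1) = 0
  height(8) = 1 + max(0, -1) = 1
  height(3) = 1 + max(-1, 1) = 2
  height(11) = 1 + max(-1, -1) = 0
  height(20) = 1 + max(-1, -1) = 0
  height(41) = 1 + max(-1, -1) = 0
  height(46) = 1 + max(-1, -1) = 0
  height(43) = 1 + max(0, 0) = 1
  height(25) = 1 + max(0, 1) = 2
  height(12) = 1 + max(0, 2) = 3
  height(9) = 1 + max(2, 3) = 4
Height = 4


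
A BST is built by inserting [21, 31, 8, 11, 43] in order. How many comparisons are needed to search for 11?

Search path for 11: 21 -> 8 -> 11
Found: True
Comparisons: 3


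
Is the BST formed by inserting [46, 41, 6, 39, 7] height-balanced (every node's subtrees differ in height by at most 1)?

Tree (level-order array): [46, 41, None, 6, None, None, 39, 7]
Definition: a tree is height-balanced if, at every node, |h(left) - h(right)| <= 1 (empty subtree has height -1).
Bottom-up per-node check:
  node 7: h_left=-1, h_right=-1, diff=0 [OK], height=0
  node 39: h_left=0, h_right=-1, diff=1 [OK], height=1
  node 6: h_left=-1, h_right=1, diff=2 [FAIL (|-1-1|=2 > 1)], height=2
  node 41: h_left=2, h_right=-1, diff=3 [FAIL (|2--1|=3 > 1)], height=3
  node 46: h_left=3, h_right=-1, diff=4 [FAIL (|3--1|=4 > 1)], height=4
Node 6 violates the condition: |-1 - 1| = 2 > 1.
Result: Not balanced


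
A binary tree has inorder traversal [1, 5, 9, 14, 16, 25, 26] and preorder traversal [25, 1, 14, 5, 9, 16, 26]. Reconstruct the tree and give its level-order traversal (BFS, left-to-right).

Inorder:  [1, 5, 9, 14, 16, 25, 26]
Preorder: [25, 1, 14, 5, 9, 16, 26]
Algorithm: preorder visits root first, so consume preorder in order;
for each root, split the current inorder slice at that value into
left-subtree inorder and right-subtree inorder, then recurse.
Recursive splits:
  root=25; inorder splits into left=[1, 5, 9, 14, 16], right=[26]
  root=1; inorder splits into left=[], right=[5, 9, 14, 16]
  root=14; inorder splits into left=[5, 9], right=[16]
  root=5; inorder splits into left=[], right=[9]
  root=9; inorder splits into left=[], right=[]
  root=16; inorder splits into left=[], right=[]
  root=26; inorder splits into left=[], right=[]
Reconstructed level-order: [25, 1, 26, 14, 5, 16, 9]


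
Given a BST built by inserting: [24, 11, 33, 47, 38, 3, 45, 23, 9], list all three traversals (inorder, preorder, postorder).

Tree insertion order: [24, 11, 33, 47, 38, 3, 45, 23, 9]
Tree (level-order array): [24, 11, 33, 3, 23, None, 47, None, 9, None, None, 38, None, None, None, None, 45]
Inorder (L, root, R): [3, 9, 11, 23, 24, 33, 38, 45, 47]
Preorder (root, L, R): [24, 11, 3, 9, 23, 33, 47, 38, 45]
Postorder (L, R, root): [9, 3, 23, 11, 45, 38, 47, 33, 24]


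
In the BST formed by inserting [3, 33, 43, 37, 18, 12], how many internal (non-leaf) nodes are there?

Tree built from: [3, 33, 43, 37, 18, 12]
Tree (level-order array): [3, None, 33, 18, 43, 12, None, 37]
Rule: An internal node has at least one child.
Per-node child counts:
  node 3: 1 child(ren)
  node 33: 2 child(ren)
  node 18: 1 child(ren)
  node 12: 0 child(ren)
  node 43: 1 child(ren)
  node 37: 0 child(ren)
Matching nodes: [3, 33, 18, 43]
Count of internal (non-leaf) nodes: 4


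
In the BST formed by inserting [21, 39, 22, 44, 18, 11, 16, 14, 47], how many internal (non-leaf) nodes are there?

Tree built from: [21, 39, 22, 44, 18, 11, 16, 14, 47]
Tree (level-order array): [21, 18, 39, 11, None, 22, 44, None, 16, None, None, None, 47, 14]
Rule: An internal node has at least one child.
Per-node child counts:
  node 21: 2 child(ren)
  node 18: 1 child(ren)
  node 11: 1 child(ren)
  node 16: 1 child(ren)
  node 14: 0 child(ren)
  node 39: 2 child(ren)
  node 22: 0 child(ren)
  node 44: 1 child(ren)
  node 47: 0 child(ren)
Matching nodes: [21, 18, 11, 16, 39, 44]
Count of internal (non-leaf) nodes: 6


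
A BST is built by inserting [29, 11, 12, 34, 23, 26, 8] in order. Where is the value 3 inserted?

Starting tree (level order): [29, 11, 34, 8, 12, None, None, None, None, None, 23, None, 26]
Insertion path: 29 -> 11 -> 8
Result: insert 3 as left child of 8
Final tree (level order): [29, 11, 34, 8, 12, None, None, 3, None, None, 23, None, None, None, 26]


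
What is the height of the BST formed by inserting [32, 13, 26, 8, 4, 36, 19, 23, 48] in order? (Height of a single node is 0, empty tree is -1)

Insertion order: [32, 13, 26, 8, 4, 36, 19, 23, 48]
Tree (level-order array): [32, 13, 36, 8, 26, None, 48, 4, None, 19, None, None, None, None, None, None, 23]
Compute height bottom-up (empty subtree = -1):
  height(4) = 1 + max(-1, -1) = 0
  height(8) = 1 + max(0, -1) = 1
  height(23) = 1 + max(-1, -1) = 0
  height(19) = 1 + max(-1, 0) = 1
  height(26) = 1 + max(1, -1) = 2
  height(13) = 1 + max(1, 2) = 3
  height(48) = 1 + max(-1, -1) = 0
  height(36) = 1 + max(-1, 0) = 1
  height(32) = 1 + max(3, 1) = 4
Height = 4


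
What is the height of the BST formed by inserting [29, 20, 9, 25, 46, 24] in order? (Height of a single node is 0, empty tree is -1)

Insertion order: [29, 20, 9, 25, 46, 24]
Tree (level-order array): [29, 20, 46, 9, 25, None, None, None, None, 24]
Compute height bottom-up (empty subtree = -1):
  height(9) = 1 + max(-1, -1) = 0
  height(24) = 1 + max(-1, -1) = 0
  height(25) = 1 + max(0, -1) = 1
  height(20) = 1 + max(0, 1) = 2
  height(46) = 1 + max(-1, -1) = 0
  height(29) = 1 + max(2, 0) = 3
Height = 3


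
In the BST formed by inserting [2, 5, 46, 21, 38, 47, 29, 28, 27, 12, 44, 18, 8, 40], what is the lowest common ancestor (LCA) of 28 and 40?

Tree insertion order: [2, 5, 46, 21, 38, 47, 29, 28, 27, 12, 44, 18, 8, 40]
Tree (level-order array): [2, None, 5, None, 46, 21, 47, 12, 38, None, None, 8, 18, 29, 44, None, None, None, None, 28, None, 40, None, 27]
In a BST, the LCA of p=28, q=40 is the first node v on the
root-to-leaf path with p <= v <= q (go left if both < v, right if both > v).
Walk from root:
  at 2: both 28 and 40 > 2, go right
  at 5: both 28 and 40 > 5, go right
  at 46: both 28 and 40 < 46, go left
  at 21: both 28 and 40 > 21, go right
  at 38: 28 <= 38 <= 40, this is the LCA
LCA = 38


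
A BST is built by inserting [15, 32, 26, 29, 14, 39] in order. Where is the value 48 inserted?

Starting tree (level order): [15, 14, 32, None, None, 26, 39, None, 29]
Insertion path: 15 -> 32 -> 39
Result: insert 48 as right child of 39
Final tree (level order): [15, 14, 32, None, None, 26, 39, None, 29, None, 48]


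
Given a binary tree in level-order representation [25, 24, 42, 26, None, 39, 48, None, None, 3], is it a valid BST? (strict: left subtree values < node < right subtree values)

Level-order array: [25, 24, 42, 26, None, 39, 48, None, None, 3]
Validate using subtree bounds (lo, hi): at each node, require lo < value < hi,
then recurse left with hi=value and right with lo=value.
Preorder trace (stopping at first violation):
  at node 25 with bounds (-inf, +inf): OK
  at node 24 with bounds (-inf, 25): OK
  at node 26 with bounds (-inf, 24): VIOLATION
Node 26 violates its bound: not (-inf < 26 < 24).
Result: Not a valid BST


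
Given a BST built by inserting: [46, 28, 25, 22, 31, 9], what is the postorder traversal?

Tree insertion order: [46, 28, 25, 22, 31, 9]
Tree (level-order array): [46, 28, None, 25, 31, 22, None, None, None, 9]
Postorder traversal: [9, 22, 25, 31, 28, 46]


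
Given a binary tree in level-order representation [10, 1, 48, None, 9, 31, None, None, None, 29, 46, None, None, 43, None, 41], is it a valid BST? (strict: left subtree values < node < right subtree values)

Level-order array: [10, 1, 48, None, 9, 31, None, None, None, 29, 46, None, None, 43, None, 41]
Validate using subtree bounds (lo, hi): at each node, require lo < value < hi,
then recurse left with hi=value and right with lo=value.
Preorder trace (stopping at first violation):
  at node 10 with bounds (-inf, +inf): OK
  at node 1 with bounds (-inf, 10): OK
  at node 9 with bounds (1, 10): OK
  at node 48 with bounds (10, +inf): OK
  at node 31 with bounds (10, 48): OK
  at node 29 with bounds (10, 31): OK
  at node 46 with bounds (31, 48): OK
  at node 43 with bounds (31, 46): OK
  at node 41 with bounds (31, 43): OK
No violation found at any node.
Result: Valid BST


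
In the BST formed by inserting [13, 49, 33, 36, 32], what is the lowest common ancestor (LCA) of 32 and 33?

Tree insertion order: [13, 49, 33, 36, 32]
Tree (level-order array): [13, None, 49, 33, None, 32, 36]
In a BST, the LCA of p=32, q=33 is the first node v on the
root-to-leaf path with p <= v <= q (go left if both < v, right if both > v).
Walk from root:
  at 13: both 32 and 33 > 13, go right
  at 49: both 32 and 33 < 49, go left
  at 33: 32 <= 33 <= 33, this is the LCA
LCA = 33


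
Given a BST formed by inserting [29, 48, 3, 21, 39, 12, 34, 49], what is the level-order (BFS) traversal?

Tree insertion order: [29, 48, 3, 21, 39, 12, 34, 49]
Tree (level-order array): [29, 3, 48, None, 21, 39, 49, 12, None, 34]
BFS from the root, enqueuing left then right child of each popped node:
  queue [29] -> pop 29, enqueue [3, 48], visited so far: [29]
  queue [3, 48] -> pop 3, enqueue [21], visited so far: [29, 3]
  queue [48, 21] -> pop 48, enqueue [39, 49], visited so far: [29, 3, 48]
  queue [21, 39, 49] -> pop 21, enqueue [12], visited so far: [29, 3, 48, 21]
  queue [39, 49, 12] -> pop 39, enqueue [34], visited so far: [29, 3, 48, 21, 39]
  queue [49, 12, 34] -> pop 49, enqueue [none], visited so far: [29, 3, 48, 21, 39, 49]
  queue [12, 34] -> pop 12, enqueue [none], visited so far: [29, 3, 48, 21, 39, 49, 12]
  queue [34] -> pop 34, enqueue [none], visited so far: [29, 3, 48, 21, 39, 49, 12, 34]
Result: [29, 3, 48, 21, 39, 49, 12, 34]


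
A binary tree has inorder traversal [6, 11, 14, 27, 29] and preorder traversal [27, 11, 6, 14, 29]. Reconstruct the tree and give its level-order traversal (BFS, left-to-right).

Inorder:  [6, 11, 14, 27, 29]
Preorder: [27, 11, 6, 14, 29]
Algorithm: preorder visits root first, so consume preorder in order;
for each root, split the current inorder slice at that value into
left-subtree inorder and right-subtree inorder, then recurse.
Recursive splits:
  root=27; inorder splits into left=[6, 11, 14], right=[29]
  root=11; inorder splits into left=[6], right=[14]
  root=6; inorder splits into left=[], right=[]
  root=14; inorder splits into left=[], right=[]
  root=29; inorder splits into left=[], right=[]
Reconstructed level-order: [27, 11, 29, 6, 14]


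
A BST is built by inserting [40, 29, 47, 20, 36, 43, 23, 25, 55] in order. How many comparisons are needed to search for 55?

Search path for 55: 40 -> 47 -> 55
Found: True
Comparisons: 3


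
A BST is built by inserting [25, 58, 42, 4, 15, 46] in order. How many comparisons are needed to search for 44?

Search path for 44: 25 -> 58 -> 42 -> 46
Found: False
Comparisons: 4


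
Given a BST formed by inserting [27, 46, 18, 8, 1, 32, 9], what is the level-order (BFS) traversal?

Tree insertion order: [27, 46, 18, 8, 1, 32, 9]
Tree (level-order array): [27, 18, 46, 8, None, 32, None, 1, 9]
BFS from the root, enqueuing left then right child of each popped node:
  queue [27] -> pop 27, enqueue [18, 46], visited so far: [27]
  queue [18, 46] -> pop 18, enqueue [8], visited so far: [27, 18]
  queue [46, 8] -> pop 46, enqueue [32], visited so far: [27, 18, 46]
  queue [8, 32] -> pop 8, enqueue [1, 9], visited so far: [27, 18, 46, 8]
  queue [32, 1, 9] -> pop 32, enqueue [none], visited so far: [27, 18, 46, 8, 32]
  queue [1, 9] -> pop 1, enqueue [none], visited so far: [27, 18, 46, 8, 32, 1]
  queue [9] -> pop 9, enqueue [none], visited so far: [27, 18, 46, 8, 32, 1, 9]
Result: [27, 18, 46, 8, 32, 1, 9]


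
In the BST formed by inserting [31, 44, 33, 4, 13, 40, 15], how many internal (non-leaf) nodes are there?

Tree built from: [31, 44, 33, 4, 13, 40, 15]
Tree (level-order array): [31, 4, 44, None, 13, 33, None, None, 15, None, 40]
Rule: An internal node has at least one child.
Per-node child counts:
  node 31: 2 child(ren)
  node 4: 1 child(ren)
  node 13: 1 child(ren)
  node 15: 0 child(ren)
  node 44: 1 child(ren)
  node 33: 1 child(ren)
  node 40: 0 child(ren)
Matching nodes: [31, 4, 13, 44, 33]
Count of internal (non-leaf) nodes: 5


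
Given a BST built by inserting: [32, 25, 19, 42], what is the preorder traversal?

Tree insertion order: [32, 25, 19, 42]
Tree (level-order array): [32, 25, 42, 19]
Preorder traversal: [32, 25, 19, 42]


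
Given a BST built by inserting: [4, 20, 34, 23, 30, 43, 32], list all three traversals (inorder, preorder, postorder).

Tree insertion order: [4, 20, 34, 23, 30, 43, 32]
Tree (level-order array): [4, None, 20, None, 34, 23, 43, None, 30, None, None, None, 32]
Inorder (L, root, R): [4, 20, 23, 30, 32, 34, 43]
Preorder (root, L, R): [4, 20, 34, 23, 30, 32, 43]
Postorder (L, R, root): [32, 30, 23, 43, 34, 20, 4]


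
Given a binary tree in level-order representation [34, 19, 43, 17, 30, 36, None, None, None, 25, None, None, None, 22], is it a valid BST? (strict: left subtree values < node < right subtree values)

Level-order array: [34, 19, 43, 17, 30, 36, None, None, None, 25, None, None, None, 22]
Validate using subtree bounds (lo, hi): at each node, require lo < value < hi,
then recurse left with hi=value and right with lo=value.
Preorder trace (stopping at first violation):
  at node 34 with bounds (-inf, +inf): OK
  at node 19 with bounds (-inf, 34): OK
  at node 17 with bounds (-inf, 19): OK
  at node 30 with bounds (19, 34): OK
  at node 25 with bounds (19, 30): OK
  at node 22 with bounds (19, 25): OK
  at node 43 with bounds (34, +inf): OK
  at node 36 with bounds (34, 43): OK
No violation found at any node.
Result: Valid BST


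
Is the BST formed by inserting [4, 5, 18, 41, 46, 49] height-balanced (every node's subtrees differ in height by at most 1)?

Tree (level-order array): [4, None, 5, None, 18, None, 41, None, 46, None, 49]
Definition: a tree is height-balanced if, at every node, |h(left) - h(right)| <= 1 (empty subtree has height -1).
Bottom-up per-node check:
  node 49: h_left=-1, h_right=-1, diff=0 [OK], height=0
  node 46: h_left=-1, h_right=0, diff=1 [OK], height=1
  node 41: h_left=-1, h_right=1, diff=2 [FAIL (|-1-1|=2 > 1)], height=2
  node 18: h_left=-1, h_right=2, diff=3 [FAIL (|-1-2|=3 > 1)], height=3
  node 5: h_left=-1, h_right=3, diff=4 [FAIL (|-1-3|=4 > 1)], height=4
  node 4: h_left=-1, h_right=4, diff=5 [FAIL (|-1-4|=5 > 1)], height=5
Node 41 violates the condition: |-1 - 1| = 2 > 1.
Result: Not balanced


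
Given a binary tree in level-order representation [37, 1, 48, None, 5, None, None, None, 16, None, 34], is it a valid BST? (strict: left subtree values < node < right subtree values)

Level-order array: [37, 1, 48, None, 5, None, None, None, 16, None, 34]
Validate using subtree bounds (lo, hi): at each node, require lo < value < hi,
then recurse left with hi=value and right with lo=value.
Preorder trace (stopping at first violation):
  at node 37 with bounds (-inf, +inf): OK
  at node 1 with bounds (-inf, 37): OK
  at node 5 with bounds (1, 37): OK
  at node 16 with bounds (5, 37): OK
  at node 34 with bounds (16, 37): OK
  at node 48 with bounds (37, +inf): OK
No violation found at any node.
Result: Valid BST


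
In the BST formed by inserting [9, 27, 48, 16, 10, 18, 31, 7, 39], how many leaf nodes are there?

Tree built from: [9, 27, 48, 16, 10, 18, 31, 7, 39]
Tree (level-order array): [9, 7, 27, None, None, 16, 48, 10, 18, 31, None, None, None, None, None, None, 39]
Rule: A leaf has 0 children.
Per-node child counts:
  node 9: 2 child(ren)
  node 7: 0 child(ren)
  node 27: 2 child(ren)
  node 16: 2 child(ren)
  node 10: 0 child(ren)
  node 18: 0 child(ren)
  node 48: 1 child(ren)
  node 31: 1 child(ren)
  node 39: 0 child(ren)
Matching nodes: [7, 10, 18, 39]
Count of leaf nodes: 4


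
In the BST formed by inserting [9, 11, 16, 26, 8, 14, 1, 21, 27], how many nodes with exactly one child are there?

Tree built from: [9, 11, 16, 26, 8, 14, 1, 21, 27]
Tree (level-order array): [9, 8, 11, 1, None, None, 16, None, None, 14, 26, None, None, 21, 27]
Rule: These are nodes with exactly 1 non-null child.
Per-node child counts:
  node 9: 2 child(ren)
  node 8: 1 child(ren)
  node 1: 0 child(ren)
  node 11: 1 child(ren)
  node 16: 2 child(ren)
  node 14: 0 child(ren)
  node 26: 2 child(ren)
  node 21: 0 child(ren)
  node 27: 0 child(ren)
Matching nodes: [8, 11]
Count of nodes with exactly one child: 2


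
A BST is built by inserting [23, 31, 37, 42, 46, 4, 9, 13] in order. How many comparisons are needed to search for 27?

Search path for 27: 23 -> 31
Found: False
Comparisons: 2


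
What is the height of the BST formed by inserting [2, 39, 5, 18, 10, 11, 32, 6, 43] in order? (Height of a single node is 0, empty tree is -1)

Insertion order: [2, 39, 5, 18, 10, 11, 32, 6, 43]
Tree (level-order array): [2, None, 39, 5, 43, None, 18, None, None, 10, 32, 6, 11]
Compute height bottom-up (empty subtree = -1):
  height(6) = 1 + max(-1, -1) = 0
  height(11) = 1 + max(-1, -1) = 0
  height(10) = 1 + max(0, 0) = 1
  height(32) = 1 + max(-1, -1) = 0
  height(18) = 1 + max(1, 0) = 2
  height(5) = 1 + max(-1, 2) = 3
  height(43) = 1 + max(-1, -1) = 0
  height(39) = 1 + max(3, 0) = 4
  height(2) = 1 + max(-1, 4) = 5
Height = 5


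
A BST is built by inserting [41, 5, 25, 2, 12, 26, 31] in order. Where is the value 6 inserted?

Starting tree (level order): [41, 5, None, 2, 25, None, None, 12, 26, None, None, None, 31]
Insertion path: 41 -> 5 -> 25 -> 12
Result: insert 6 as left child of 12
Final tree (level order): [41, 5, None, 2, 25, None, None, 12, 26, 6, None, None, 31]


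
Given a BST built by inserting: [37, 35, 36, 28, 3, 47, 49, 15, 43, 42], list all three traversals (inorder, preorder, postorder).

Tree insertion order: [37, 35, 36, 28, 3, 47, 49, 15, 43, 42]
Tree (level-order array): [37, 35, 47, 28, 36, 43, 49, 3, None, None, None, 42, None, None, None, None, 15]
Inorder (L, root, R): [3, 15, 28, 35, 36, 37, 42, 43, 47, 49]
Preorder (root, L, R): [37, 35, 28, 3, 15, 36, 47, 43, 42, 49]
Postorder (L, R, root): [15, 3, 28, 36, 35, 42, 43, 49, 47, 37]


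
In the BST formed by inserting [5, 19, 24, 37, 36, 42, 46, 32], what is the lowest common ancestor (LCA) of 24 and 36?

Tree insertion order: [5, 19, 24, 37, 36, 42, 46, 32]
Tree (level-order array): [5, None, 19, None, 24, None, 37, 36, 42, 32, None, None, 46]
In a BST, the LCA of p=24, q=36 is the first node v on the
root-to-leaf path with p <= v <= q (go left if both < v, right if both > v).
Walk from root:
  at 5: both 24 and 36 > 5, go right
  at 19: both 24 and 36 > 19, go right
  at 24: 24 <= 24 <= 36, this is the LCA
LCA = 24


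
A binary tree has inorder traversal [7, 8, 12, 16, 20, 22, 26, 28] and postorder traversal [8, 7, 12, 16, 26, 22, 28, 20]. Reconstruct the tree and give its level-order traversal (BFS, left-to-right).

Inorder:   [7, 8, 12, 16, 20, 22, 26, 28]
Postorder: [8, 7, 12, 16, 26, 22, 28, 20]
Algorithm: postorder visits root last, so walk postorder right-to-left;
each value is the root of the current inorder slice — split it at that
value, recurse on the right subtree first, then the left.
Recursive splits:
  root=20; inorder splits into left=[7, 8, 12, 16], right=[22, 26, 28]
  root=28; inorder splits into left=[22, 26], right=[]
  root=22; inorder splits into left=[], right=[26]
  root=26; inorder splits into left=[], right=[]
  root=16; inorder splits into left=[7, 8, 12], right=[]
  root=12; inorder splits into left=[7, 8], right=[]
  root=7; inorder splits into left=[], right=[8]
  root=8; inorder splits into left=[], right=[]
Reconstructed level-order: [20, 16, 28, 12, 22, 7, 26, 8]


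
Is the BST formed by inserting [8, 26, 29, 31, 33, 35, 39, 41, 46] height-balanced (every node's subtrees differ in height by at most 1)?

Tree (level-order array): [8, None, 26, None, 29, None, 31, None, 33, None, 35, None, 39, None, 41, None, 46]
Definition: a tree is height-balanced if, at every node, |h(left) - h(right)| <= 1 (empty subtree has height -1).
Bottom-up per-node check:
  node 46: h_left=-1, h_right=-1, diff=0 [OK], height=0
  node 41: h_left=-1, h_right=0, diff=1 [OK], height=1
  node 39: h_left=-1, h_right=1, diff=2 [FAIL (|-1-1|=2 > 1)], height=2
  node 35: h_left=-1, h_right=2, diff=3 [FAIL (|-1-2|=3 > 1)], height=3
  node 33: h_left=-1, h_right=3, diff=4 [FAIL (|-1-3|=4 > 1)], height=4
  node 31: h_left=-1, h_right=4, diff=5 [FAIL (|-1-4|=5 > 1)], height=5
  node 29: h_left=-1, h_right=5, diff=6 [FAIL (|-1-5|=6 > 1)], height=6
  node 26: h_left=-1, h_right=6, diff=7 [FAIL (|-1-6|=7 > 1)], height=7
  node 8: h_left=-1, h_right=7, diff=8 [FAIL (|-1-7|=8 > 1)], height=8
Node 39 violates the condition: |-1 - 1| = 2 > 1.
Result: Not balanced


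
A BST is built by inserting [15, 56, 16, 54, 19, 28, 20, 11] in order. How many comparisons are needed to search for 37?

Search path for 37: 15 -> 56 -> 16 -> 54 -> 19 -> 28
Found: False
Comparisons: 6


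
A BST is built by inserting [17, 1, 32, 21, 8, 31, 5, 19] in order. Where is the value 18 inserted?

Starting tree (level order): [17, 1, 32, None, 8, 21, None, 5, None, 19, 31]
Insertion path: 17 -> 32 -> 21 -> 19
Result: insert 18 as left child of 19
Final tree (level order): [17, 1, 32, None, 8, 21, None, 5, None, 19, 31, None, None, 18]


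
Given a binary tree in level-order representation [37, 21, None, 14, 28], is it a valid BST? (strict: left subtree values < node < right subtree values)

Level-order array: [37, 21, None, 14, 28]
Validate using subtree bounds (lo, hi): at each node, require lo < value < hi,
then recurse left with hi=value and right with lo=value.
Preorder trace (stopping at first violation):
  at node 37 with bounds (-inf, +inf): OK
  at node 21 with bounds (-inf, 37): OK
  at node 14 with bounds (-inf, 21): OK
  at node 28 with bounds (21, 37): OK
No violation found at any node.
Result: Valid BST


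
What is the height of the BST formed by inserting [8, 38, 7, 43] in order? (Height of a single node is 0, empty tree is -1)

Insertion order: [8, 38, 7, 43]
Tree (level-order array): [8, 7, 38, None, None, None, 43]
Compute height bottom-up (empty subtree = -1):
  height(7) = 1 + max(-1, -1) = 0
  height(43) = 1 + max(-1, -1) = 0
  height(38) = 1 + max(-1, 0) = 1
  height(8) = 1 + max(0, 1) = 2
Height = 2


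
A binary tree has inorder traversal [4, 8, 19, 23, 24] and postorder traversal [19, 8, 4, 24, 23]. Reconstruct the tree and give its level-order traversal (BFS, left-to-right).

Inorder:   [4, 8, 19, 23, 24]
Postorder: [19, 8, 4, 24, 23]
Algorithm: postorder visits root last, so walk postorder right-to-left;
each value is the root of the current inorder slice — split it at that
value, recurse on the right subtree first, then the left.
Recursive splits:
  root=23; inorder splits into left=[4, 8, 19], right=[24]
  root=24; inorder splits into left=[], right=[]
  root=4; inorder splits into left=[], right=[8, 19]
  root=8; inorder splits into left=[], right=[19]
  root=19; inorder splits into left=[], right=[]
Reconstructed level-order: [23, 4, 24, 8, 19]


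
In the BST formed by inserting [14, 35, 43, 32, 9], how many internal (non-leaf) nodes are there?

Tree built from: [14, 35, 43, 32, 9]
Tree (level-order array): [14, 9, 35, None, None, 32, 43]
Rule: An internal node has at least one child.
Per-node child counts:
  node 14: 2 child(ren)
  node 9: 0 child(ren)
  node 35: 2 child(ren)
  node 32: 0 child(ren)
  node 43: 0 child(ren)
Matching nodes: [14, 35]
Count of internal (non-leaf) nodes: 2


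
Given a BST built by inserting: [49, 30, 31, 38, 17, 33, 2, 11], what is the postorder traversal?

Tree insertion order: [49, 30, 31, 38, 17, 33, 2, 11]
Tree (level-order array): [49, 30, None, 17, 31, 2, None, None, 38, None, 11, 33]
Postorder traversal: [11, 2, 17, 33, 38, 31, 30, 49]


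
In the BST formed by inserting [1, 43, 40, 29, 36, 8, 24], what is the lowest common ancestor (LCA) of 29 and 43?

Tree insertion order: [1, 43, 40, 29, 36, 8, 24]
Tree (level-order array): [1, None, 43, 40, None, 29, None, 8, 36, None, 24]
In a BST, the LCA of p=29, q=43 is the first node v on the
root-to-leaf path with p <= v <= q (go left if both < v, right if both > v).
Walk from root:
  at 1: both 29 and 43 > 1, go right
  at 43: 29 <= 43 <= 43, this is the LCA
LCA = 43


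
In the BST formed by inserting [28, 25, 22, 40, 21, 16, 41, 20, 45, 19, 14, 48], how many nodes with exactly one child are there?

Tree built from: [28, 25, 22, 40, 21, 16, 41, 20, 45, 19, 14, 48]
Tree (level-order array): [28, 25, 40, 22, None, None, 41, 21, None, None, 45, 16, None, None, 48, 14, 20, None, None, None, None, 19]
Rule: These are nodes with exactly 1 non-null child.
Per-node child counts:
  node 28: 2 child(ren)
  node 25: 1 child(ren)
  node 22: 1 child(ren)
  node 21: 1 child(ren)
  node 16: 2 child(ren)
  node 14: 0 child(ren)
  node 20: 1 child(ren)
  node 19: 0 child(ren)
  node 40: 1 child(ren)
  node 41: 1 child(ren)
  node 45: 1 child(ren)
  node 48: 0 child(ren)
Matching nodes: [25, 22, 21, 20, 40, 41, 45]
Count of nodes with exactly one child: 7


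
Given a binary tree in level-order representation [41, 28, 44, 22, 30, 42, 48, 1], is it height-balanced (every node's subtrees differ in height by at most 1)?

Tree (level-order array): [41, 28, 44, 22, 30, 42, 48, 1]
Definition: a tree is height-balanced if, at every node, |h(left) - h(right)| <= 1 (empty subtree has height -1).
Bottom-up per-node check:
  node 1: h_left=-1, h_right=-1, diff=0 [OK], height=0
  node 22: h_left=0, h_right=-1, diff=1 [OK], height=1
  node 30: h_left=-1, h_right=-1, diff=0 [OK], height=0
  node 28: h_left=1, h_right=0, diff=1 [OK], height=2
  node 42: h_left=-1, h_right=-1, diff=0 [OK], height=0
  node 48: h_left=-1, h_right=-1, diff=0 [OK], height=0
  node 44: h_left=0, h_right=0, diff=0 [OK], height=1
  node 41: h_left=2, h_right=1, diff=1 [OK], height=3
All nodes satisfy the balance condition.
Result: Balanced


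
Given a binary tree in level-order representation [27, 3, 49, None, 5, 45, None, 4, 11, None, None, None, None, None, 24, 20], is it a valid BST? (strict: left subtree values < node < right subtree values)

Level-order array: [27, 3, 49, None, 5, 45, None, 4, 11, None, None, None, None, None, 24, 20]
Validate using subtree bounds (lo, hi): at each node, require lo < value < hi,
then recurse left with hi=value and right with lo=value.
Preorder trace (stopping at first violation):
  at node 27 with bounds (-inf, +inf): OK
  at node 3 with bounds (-inf, 27): OK
  at node 5 with bounds (3, 27): OK
  at node 4 with bounds (3, 5): OK
  at node 11 with bounds (5, 27): OK
  at node 24 with bounds (11, 27): OK
  at node 20 with bounds (11, 24): OK
  at node 49 with bounds (27, +inf): OK
  at node 45 with bounds (27, 49): OK
No violation found at any node.
Result: Valid BST


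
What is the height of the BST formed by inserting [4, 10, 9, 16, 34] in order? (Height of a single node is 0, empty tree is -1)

Insertion order: [4, 10, 9, 16, 34]
Tree (level-order array): [4, None, 10, 9, 16, None, None, None, 34]
Compute height bottom-up (empty subtree = -1):
  height(9) = 1 + max(-1, -1) = 0
  height(34) = 1 + max(-1, -1) = 0
  height(16) = 1 + max(-1, 0) = 1
  height(10) = 1 + max(0, 1) = 2
  height(4) = 1 + max(-1, 2) = 3
Height = 3


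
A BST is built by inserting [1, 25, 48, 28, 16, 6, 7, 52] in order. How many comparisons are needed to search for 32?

Search path for 32: 1 -> 25 -> 48 -> 28
Found: False
Comparisons: 4


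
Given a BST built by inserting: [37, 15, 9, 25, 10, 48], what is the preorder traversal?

Tree insertion order: [37, 15, 9, 25, 10, 48]
Tree (level-order array): [37, 15, 48, 9, 25, None, None, None, 10]
Preorder traversal: [37, 15, 9, 10, 25, 48]


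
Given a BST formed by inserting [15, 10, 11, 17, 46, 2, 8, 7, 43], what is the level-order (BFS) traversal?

Tree insertion order: [15, 10, 11, 17, 46, 2, 8, 7, 43]
Tree (level-order array): [15, 10, 17, 2, 11, None, 46, None, 8, None, None, 43, None, 7]
BFS from the root, enqueuing left then right child of each popped node:
  queue [15] -> pop 15, enqueue [10, 17], visited so far: [15]
  queue [10, 17] -> pop 10, enqueue [2, 11], visited so far: [15, 10]
  queue [17, 2, 11] -> pop 17, enqueue [46], visited so far: [15, 10, 17]
  queue [2, 11, 46] -> pop 2, enqueue [8], visited so far: [15, 10, 17, 2]
  queue [11, 46, 8] -> pop 11, enqueue [none], visited so far: [15, 10, 17, 2, 11]
  queue [46, 8] -> pop 46, enqueue [43], visited so far: [15, 10, 17, 2, 11, 46]
  queue [8, 43] -> pop 8, enqueue [7], visited so far: [15, 10, 17, 2, 11, 46, 8]
  queue [43, 7] -> pop 43, enqueue [none], visited so far: [15, 10, 17, 2, 11, 46, 8, 43]
  queue [7] -> pop 7, enqueue [none], visited so far: [15, 10, 17, 2, 11, 46, 8, 43, 7]
Result: [15, 10, 17, 2, 11, 46, 8, 43, 7]


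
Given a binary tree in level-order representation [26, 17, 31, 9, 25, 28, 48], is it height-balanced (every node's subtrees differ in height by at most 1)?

Tree (level-order array): [26, 17, 31, 9, 25, 28, 48]
Definition: a tree is height-balanced if, at every node, |h(left) - h(right)| <= 1 (empty subtree has height -1).
Bottom-up per-node check:
  node 9: h_left=-1, h_right=-1, diff=0 [OK], height=0
  node 25: h_left=-1, h_right=-1, diff=0 [OK], height=0
  node 17: h_left=0, h_right=0, diff=0 [OK], height=1
  node 28: h_left=-1, h_right=-1, diff=0 [OK], height=0
  node 48: h_left=-1, h_right=-1, diff=0 [OK], height=0
  node 31: h_left=0, h_right=0, diff=0 [OK], height=1
  node 26: h_left=1, h_right=1, diff=0 [OK], height=2
All nodes satisfy the balance condition.
Result: Balanced


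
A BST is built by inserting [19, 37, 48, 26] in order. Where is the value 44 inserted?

Starting tree (level order): [19, None, 37, 26, 48]
Insertion path: 19 -> 37 -> 48
Result: insert 44 as left child of 48
Final tree (level order): [19, None, 37, 26, 48, None, None, 44]
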